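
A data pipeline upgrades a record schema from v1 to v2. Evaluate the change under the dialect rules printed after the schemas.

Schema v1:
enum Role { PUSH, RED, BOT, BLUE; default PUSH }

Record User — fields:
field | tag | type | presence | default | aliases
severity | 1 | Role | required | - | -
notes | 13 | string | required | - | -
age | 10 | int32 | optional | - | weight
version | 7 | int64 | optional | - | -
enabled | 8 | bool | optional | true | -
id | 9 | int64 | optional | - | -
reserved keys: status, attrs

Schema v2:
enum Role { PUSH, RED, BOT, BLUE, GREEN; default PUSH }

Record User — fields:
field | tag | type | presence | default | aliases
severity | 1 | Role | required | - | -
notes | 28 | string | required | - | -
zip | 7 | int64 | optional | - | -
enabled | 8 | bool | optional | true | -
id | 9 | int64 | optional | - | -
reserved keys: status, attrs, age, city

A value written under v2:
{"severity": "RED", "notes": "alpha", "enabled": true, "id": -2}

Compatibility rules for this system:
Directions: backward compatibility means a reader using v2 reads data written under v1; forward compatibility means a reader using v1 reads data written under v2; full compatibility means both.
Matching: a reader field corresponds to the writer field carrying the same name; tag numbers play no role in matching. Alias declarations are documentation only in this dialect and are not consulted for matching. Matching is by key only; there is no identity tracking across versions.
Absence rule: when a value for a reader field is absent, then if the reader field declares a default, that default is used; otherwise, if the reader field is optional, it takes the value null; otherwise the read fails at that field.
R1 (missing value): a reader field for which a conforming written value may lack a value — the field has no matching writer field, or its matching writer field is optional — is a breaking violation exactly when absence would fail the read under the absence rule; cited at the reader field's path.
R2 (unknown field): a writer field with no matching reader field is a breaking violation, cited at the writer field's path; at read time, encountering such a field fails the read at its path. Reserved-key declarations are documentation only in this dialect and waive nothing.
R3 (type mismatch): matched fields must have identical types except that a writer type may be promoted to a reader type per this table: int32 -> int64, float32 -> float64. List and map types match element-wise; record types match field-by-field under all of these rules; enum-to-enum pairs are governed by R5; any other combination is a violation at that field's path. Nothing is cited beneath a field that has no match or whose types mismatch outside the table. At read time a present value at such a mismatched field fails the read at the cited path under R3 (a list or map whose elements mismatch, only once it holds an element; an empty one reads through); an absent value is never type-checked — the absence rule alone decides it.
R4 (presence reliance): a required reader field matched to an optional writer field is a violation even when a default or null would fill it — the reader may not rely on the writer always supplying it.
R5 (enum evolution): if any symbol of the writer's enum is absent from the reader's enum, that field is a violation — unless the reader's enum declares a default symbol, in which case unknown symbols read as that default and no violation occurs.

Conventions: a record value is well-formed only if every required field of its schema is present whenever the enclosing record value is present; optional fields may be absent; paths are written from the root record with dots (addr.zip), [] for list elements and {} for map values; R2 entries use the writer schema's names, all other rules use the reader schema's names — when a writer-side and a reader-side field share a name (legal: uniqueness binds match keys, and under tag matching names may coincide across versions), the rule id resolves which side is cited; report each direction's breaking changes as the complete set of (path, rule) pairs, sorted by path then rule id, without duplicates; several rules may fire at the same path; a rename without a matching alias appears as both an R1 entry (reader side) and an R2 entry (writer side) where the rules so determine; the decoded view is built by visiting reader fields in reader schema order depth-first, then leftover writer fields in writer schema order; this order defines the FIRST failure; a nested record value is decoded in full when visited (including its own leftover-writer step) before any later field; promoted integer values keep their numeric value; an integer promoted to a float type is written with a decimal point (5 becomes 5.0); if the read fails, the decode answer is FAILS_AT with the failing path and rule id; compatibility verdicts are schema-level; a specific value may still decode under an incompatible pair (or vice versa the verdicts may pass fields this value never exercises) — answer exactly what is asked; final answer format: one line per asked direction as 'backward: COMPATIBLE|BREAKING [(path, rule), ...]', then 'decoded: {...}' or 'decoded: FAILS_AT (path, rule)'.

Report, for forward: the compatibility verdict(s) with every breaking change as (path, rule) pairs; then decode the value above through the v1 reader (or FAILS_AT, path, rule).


forward: BREAKING [(zip, R2)]; decoded: {"severity": "RED", "notes": "alpha", "age": null, "version": null, "enabled": true, "id": -2}

each type pair in User: writer, then reader
forward for User (reader v1, writer v2):
  severity <- severity (Role -> Role, writer required)
  notes <- notes (string -> string, writer required)
  age has no writer counterpart
  version has no writer counterpart
  enabled <- enabled (bool -> bool, writer optional)
  id <- id (int64 -> int64, writer optional)
  zip (writer side), unknown to reader
  rule R2 violated at zip
  forward on User therefore BREAKING (1)
decoding the User value with the v1 reader:
  severity := "RED"
  notes := "alpha"
  age := null (absent, optional -> null)
  version := null (absent, optional -> null)
  enabled := true
  id := -2
  => decoded: {"severity": "RED", "notes": "alpha", "age": null, "version": null, "enabled": true, "id": -2}
checking off the User differences that do not matter here:
  field notes in record User: tag 13 changed to 28 -> no rule fires on it in User's dialect; the asked verdict holds
  enum Role (field severity in record User): symbol GREEN added -> no rule fires on it in User's dialect; the asked verdict holds
  removed field age from record User (its key "age" joins the reserved list) -> affects backward compatibility only, which is not asked


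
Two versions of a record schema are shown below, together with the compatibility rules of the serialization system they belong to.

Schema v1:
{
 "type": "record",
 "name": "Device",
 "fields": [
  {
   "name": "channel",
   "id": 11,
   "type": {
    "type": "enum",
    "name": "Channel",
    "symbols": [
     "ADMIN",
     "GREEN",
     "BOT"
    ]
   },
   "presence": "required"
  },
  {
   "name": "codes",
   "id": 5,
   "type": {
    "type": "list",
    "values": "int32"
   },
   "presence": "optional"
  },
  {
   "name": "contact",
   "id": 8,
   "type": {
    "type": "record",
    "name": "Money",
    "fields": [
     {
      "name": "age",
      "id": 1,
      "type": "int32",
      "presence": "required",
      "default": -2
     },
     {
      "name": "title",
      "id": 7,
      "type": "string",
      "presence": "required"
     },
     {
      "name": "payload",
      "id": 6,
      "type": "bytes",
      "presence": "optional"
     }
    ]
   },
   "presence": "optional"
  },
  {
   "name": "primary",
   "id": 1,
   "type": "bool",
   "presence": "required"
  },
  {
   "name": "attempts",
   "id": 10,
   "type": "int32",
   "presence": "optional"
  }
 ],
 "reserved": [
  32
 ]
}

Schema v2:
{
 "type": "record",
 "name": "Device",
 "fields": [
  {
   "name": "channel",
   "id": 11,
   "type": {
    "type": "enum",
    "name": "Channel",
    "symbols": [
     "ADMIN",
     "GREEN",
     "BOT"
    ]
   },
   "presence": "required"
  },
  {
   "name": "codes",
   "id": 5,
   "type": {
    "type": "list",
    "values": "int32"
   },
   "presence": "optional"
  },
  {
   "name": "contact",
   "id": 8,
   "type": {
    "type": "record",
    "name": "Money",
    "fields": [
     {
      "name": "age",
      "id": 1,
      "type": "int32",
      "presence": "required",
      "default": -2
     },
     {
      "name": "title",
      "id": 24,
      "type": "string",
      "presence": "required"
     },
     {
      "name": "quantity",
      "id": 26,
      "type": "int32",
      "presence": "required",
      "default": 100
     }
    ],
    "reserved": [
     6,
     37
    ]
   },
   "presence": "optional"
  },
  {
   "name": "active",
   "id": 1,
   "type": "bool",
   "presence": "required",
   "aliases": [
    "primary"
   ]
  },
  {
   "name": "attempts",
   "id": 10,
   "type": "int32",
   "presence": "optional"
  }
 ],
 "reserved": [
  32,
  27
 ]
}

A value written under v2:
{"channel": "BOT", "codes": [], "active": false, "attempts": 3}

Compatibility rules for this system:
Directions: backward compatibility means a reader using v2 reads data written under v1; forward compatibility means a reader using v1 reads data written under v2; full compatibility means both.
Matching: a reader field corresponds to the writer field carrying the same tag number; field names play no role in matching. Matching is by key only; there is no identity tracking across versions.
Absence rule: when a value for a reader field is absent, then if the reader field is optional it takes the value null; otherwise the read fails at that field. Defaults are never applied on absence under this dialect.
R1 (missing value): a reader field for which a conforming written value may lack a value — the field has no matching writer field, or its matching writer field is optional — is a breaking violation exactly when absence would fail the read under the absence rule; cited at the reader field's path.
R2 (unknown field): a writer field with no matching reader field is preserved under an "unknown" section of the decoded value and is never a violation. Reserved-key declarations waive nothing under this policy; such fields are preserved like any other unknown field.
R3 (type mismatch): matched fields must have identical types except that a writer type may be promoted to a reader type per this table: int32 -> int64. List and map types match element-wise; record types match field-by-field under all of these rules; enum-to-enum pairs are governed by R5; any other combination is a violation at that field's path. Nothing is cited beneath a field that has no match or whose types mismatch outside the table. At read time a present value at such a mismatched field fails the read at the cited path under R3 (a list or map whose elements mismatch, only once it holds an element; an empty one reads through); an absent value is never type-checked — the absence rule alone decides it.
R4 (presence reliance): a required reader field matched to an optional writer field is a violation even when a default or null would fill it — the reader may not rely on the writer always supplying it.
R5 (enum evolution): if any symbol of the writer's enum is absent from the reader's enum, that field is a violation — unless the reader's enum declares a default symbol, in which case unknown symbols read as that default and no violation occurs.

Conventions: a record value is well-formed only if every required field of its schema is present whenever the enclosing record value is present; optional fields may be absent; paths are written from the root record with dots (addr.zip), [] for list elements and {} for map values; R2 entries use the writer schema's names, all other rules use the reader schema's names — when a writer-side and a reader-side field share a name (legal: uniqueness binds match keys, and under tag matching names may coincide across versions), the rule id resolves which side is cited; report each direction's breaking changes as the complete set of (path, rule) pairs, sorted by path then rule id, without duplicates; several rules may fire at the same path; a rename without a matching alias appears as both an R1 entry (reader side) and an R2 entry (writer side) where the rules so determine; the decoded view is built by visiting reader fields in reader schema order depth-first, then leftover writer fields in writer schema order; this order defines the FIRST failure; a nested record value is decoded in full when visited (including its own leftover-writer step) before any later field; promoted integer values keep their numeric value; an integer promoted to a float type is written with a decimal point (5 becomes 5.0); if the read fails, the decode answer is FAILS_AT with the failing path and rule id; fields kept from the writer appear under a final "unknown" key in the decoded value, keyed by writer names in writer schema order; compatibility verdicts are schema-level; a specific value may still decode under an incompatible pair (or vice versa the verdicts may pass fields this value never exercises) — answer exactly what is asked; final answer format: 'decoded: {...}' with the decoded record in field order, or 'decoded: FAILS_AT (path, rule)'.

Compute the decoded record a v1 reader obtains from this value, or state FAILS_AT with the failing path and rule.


arrows below run writer -> reader for Device
migrating the Device value to v1:
  channel := "BOT"
  codes := []
  contact := null (not supplied -> null)
  primary := false (from writer active)
  attempts := 3
  => decoded: {"channel": "BOT", "codes": [], "contact": null, "primary": false, "attempts": 3}
the rest of the Device diff is inert for this question:
  field title in record Money: tag 7 changed to 24 -> a verdict-level change on Device — the shown value reads the same
  added field quantity to record Money: required int32, tag 26, default 100 (in v2 it sits last) -> a verdict-level change on Device — the shown value reads the same
  renamed field primary to active in record Device (alias primary declared on the renamed field) -> fires no rule on Device under this dialect and leaves the result unchanged
  removed field payload from record Money (its key 6 joins the reserved list) -> fires no rule on Device under this dialect and leaves the result unchanged

decoded: {"channel": "BOT", "codes": [], "contact": null, "primary": false, "attempts": 3}


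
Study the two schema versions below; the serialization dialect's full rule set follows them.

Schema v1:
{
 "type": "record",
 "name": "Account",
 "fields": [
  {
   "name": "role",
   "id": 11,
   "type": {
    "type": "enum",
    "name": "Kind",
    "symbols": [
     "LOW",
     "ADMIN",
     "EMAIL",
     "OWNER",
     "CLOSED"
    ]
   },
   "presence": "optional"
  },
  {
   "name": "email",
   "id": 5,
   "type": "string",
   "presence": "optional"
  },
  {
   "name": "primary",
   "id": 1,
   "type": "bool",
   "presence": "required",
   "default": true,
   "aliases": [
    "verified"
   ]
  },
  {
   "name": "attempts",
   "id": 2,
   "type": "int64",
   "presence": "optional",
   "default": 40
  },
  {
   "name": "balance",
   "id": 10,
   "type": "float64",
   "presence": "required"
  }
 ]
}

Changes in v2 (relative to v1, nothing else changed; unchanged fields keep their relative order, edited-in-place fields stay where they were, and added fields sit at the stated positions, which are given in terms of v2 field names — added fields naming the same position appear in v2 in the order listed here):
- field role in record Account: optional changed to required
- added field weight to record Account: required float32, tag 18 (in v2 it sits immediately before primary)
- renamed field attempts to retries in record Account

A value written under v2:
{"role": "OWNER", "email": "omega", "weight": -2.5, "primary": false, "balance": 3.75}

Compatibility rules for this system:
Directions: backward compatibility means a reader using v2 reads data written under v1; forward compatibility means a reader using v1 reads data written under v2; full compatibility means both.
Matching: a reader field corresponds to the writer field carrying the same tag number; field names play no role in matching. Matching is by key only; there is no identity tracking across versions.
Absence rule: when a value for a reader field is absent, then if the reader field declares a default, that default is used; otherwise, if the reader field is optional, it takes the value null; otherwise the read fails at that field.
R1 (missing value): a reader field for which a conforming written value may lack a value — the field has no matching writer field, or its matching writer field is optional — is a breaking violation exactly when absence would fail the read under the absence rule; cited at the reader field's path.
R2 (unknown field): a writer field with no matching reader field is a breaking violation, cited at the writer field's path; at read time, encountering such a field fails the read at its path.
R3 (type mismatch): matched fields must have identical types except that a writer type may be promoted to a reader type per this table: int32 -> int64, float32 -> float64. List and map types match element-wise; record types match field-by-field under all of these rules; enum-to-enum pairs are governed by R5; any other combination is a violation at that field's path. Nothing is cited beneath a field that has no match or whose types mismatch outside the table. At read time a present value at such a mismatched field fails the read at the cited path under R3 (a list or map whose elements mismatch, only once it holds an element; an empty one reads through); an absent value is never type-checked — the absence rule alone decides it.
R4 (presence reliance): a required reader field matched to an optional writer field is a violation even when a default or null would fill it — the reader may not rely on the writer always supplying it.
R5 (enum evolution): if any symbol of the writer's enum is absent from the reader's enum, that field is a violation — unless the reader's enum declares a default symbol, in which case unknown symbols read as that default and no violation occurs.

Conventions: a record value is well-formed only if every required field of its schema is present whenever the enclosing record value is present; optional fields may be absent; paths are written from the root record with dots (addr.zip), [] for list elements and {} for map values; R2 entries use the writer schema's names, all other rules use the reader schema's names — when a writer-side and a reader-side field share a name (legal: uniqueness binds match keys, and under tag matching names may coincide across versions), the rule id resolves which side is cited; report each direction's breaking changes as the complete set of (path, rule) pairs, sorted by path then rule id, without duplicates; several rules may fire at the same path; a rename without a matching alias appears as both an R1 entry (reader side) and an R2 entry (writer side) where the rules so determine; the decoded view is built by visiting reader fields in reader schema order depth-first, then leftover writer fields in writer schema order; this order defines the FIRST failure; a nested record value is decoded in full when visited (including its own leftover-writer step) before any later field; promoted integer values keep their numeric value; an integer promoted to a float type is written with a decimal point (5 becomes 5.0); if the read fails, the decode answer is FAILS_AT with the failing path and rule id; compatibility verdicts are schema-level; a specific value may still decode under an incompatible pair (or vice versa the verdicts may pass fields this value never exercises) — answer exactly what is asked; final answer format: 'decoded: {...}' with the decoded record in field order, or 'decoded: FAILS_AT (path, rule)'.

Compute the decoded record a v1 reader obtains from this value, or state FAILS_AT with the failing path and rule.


in Account below, arrows point writer -> reader
decoding the Account value with the v1 reader:
  role := "OWNER"
  email := "omega"
  primary := false
  attempts := 40 (absent -> default)
  balance := 3.75
  read fails at weight under R2 (unknown field)
  => FAILS_AT (weight, R2)
remaining Account differences; none change what is asked:
  field role in record Account: optional changed to required -> schema-level compatibility only; this Account value's decode is unchanged
  renamed field attempts to retries in record Account -> triggers nothing under the printed rules; the Account answer is the same either way

decoded: FAILS_AT (weight, R2)


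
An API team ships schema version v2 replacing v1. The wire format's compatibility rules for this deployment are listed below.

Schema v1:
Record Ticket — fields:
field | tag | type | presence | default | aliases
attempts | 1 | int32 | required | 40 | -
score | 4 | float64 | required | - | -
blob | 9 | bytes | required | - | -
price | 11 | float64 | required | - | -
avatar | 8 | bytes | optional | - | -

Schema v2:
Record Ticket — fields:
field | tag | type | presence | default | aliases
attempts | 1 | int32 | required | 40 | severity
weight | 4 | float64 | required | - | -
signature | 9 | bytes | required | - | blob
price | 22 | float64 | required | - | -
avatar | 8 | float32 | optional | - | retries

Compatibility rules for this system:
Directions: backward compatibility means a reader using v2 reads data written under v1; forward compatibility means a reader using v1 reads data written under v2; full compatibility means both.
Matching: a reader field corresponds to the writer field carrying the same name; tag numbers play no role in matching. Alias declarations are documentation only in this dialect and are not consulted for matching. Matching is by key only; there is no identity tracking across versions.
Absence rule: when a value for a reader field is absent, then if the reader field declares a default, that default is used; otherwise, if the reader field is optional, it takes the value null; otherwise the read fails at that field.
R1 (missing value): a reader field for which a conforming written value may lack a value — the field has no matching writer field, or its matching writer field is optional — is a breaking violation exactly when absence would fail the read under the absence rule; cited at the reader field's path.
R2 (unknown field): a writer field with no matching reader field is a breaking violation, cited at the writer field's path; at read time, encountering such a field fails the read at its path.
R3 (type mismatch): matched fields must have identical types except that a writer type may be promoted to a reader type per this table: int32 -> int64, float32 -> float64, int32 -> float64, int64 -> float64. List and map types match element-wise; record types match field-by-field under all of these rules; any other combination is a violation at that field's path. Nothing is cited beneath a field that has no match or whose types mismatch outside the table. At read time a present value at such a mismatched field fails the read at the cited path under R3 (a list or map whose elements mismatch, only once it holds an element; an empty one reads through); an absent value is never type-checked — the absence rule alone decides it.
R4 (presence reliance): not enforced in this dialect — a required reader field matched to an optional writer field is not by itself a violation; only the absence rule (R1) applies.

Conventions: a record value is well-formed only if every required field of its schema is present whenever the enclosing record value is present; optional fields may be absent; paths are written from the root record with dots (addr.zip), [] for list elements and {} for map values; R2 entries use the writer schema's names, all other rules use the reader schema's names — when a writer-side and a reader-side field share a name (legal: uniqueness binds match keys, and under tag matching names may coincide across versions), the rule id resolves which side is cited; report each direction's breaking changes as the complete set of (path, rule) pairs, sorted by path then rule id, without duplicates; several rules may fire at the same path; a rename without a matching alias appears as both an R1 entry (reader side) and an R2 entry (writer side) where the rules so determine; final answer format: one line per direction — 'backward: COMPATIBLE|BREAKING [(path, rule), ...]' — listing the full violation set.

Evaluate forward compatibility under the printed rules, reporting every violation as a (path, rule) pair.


forward: BREAKING [(avatar, R3), (blob, R1), (score, R1), (signature, R2), (weight, R2)]

in Ticket below, arrows point writer -> reader
forward on Ticket — v1 reading data written by v2:
  attempts <- attempts (int32 -> int32, writer required)
  score has no writer counterpart
  blob has no writer counterpart
  price <- price (float64 -> float64, writer required)
  avatar <- avatar (float32 -> bytes, writer optional)
  writer weight: unknown to reader
  writer signature: unknown to reader
  rule R3 violated at avatar
  rule R1 violated at blob
  rule R1 violated at score
  rule R2 violated at signature
  rule R2 violated at weight
  forward on Ticket therefore BREAKING (5)
remaining Ticket differences; none change what is asked:
  field price in record Ticket: tag 11 changed to 22 -> inert for the asked Ticket verdict: nothing fires


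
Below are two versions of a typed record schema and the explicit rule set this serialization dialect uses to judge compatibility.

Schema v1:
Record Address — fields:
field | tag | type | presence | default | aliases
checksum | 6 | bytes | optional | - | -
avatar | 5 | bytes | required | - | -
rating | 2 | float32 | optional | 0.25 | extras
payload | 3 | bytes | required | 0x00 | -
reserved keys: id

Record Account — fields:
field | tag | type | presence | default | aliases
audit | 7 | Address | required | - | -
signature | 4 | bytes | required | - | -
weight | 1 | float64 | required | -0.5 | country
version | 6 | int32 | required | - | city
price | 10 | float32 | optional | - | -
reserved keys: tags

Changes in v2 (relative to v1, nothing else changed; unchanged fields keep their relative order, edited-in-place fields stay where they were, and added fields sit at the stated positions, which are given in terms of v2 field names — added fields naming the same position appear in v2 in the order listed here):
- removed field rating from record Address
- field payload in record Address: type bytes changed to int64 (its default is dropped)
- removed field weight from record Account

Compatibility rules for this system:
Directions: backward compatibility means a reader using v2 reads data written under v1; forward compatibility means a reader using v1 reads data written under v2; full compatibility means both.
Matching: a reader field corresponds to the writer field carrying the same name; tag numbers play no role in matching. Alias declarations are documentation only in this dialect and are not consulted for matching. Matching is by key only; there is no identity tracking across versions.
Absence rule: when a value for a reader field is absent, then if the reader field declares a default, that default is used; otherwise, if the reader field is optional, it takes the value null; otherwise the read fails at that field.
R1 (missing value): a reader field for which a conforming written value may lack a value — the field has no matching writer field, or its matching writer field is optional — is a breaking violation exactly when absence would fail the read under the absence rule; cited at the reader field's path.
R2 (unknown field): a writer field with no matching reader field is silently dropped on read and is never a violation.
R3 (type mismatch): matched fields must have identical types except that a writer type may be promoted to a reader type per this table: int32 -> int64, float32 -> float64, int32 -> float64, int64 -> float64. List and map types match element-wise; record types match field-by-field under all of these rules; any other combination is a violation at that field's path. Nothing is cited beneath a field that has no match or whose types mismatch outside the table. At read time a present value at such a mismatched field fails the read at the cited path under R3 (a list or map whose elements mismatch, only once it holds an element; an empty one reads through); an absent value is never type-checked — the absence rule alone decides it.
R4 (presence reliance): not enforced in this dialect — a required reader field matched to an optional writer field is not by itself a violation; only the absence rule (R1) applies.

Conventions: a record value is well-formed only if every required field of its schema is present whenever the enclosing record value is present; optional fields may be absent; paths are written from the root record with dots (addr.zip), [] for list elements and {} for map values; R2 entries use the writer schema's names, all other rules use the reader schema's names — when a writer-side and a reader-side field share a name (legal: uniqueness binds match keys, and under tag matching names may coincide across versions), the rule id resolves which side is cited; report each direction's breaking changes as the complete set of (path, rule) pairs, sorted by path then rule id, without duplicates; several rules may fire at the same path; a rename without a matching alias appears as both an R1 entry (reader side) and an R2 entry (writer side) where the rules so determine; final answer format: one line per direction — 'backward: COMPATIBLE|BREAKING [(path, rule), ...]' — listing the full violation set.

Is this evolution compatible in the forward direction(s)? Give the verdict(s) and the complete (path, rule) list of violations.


forward: BREAKING [(audit.payload, R3)]

arrows below run writer -> reader for Account
checking forward for Account: reader v1 against writer v2:
  audit: Address -> Address, writer required; from audit
  signature: bytes -> bytes, writer required; from signature
  weight has no writer counterpart
  version: int32 -> int32, writer required; from version
  price: float32 -> float32, writer optional; from price
  audit.checksum: bytes -> bytes, writer optional; from audit.checksum
  audit.avatar: bytes -> bytes, writer required; from audit.avatar
  audit.rating has no writer counterpart
  audit.payload: int64 -> bytes, writer required; from audit.payload
  breaking: (audit.payload, R3)
  => forward: BREAKING (1)
the other Account changes do not affect what is asked:
  removed field rating from record Address -> triggers nothing under Account's printed rules — same verdict
  removed field weight from record Account -> triggers nothing under Account's printed rules — same verdict


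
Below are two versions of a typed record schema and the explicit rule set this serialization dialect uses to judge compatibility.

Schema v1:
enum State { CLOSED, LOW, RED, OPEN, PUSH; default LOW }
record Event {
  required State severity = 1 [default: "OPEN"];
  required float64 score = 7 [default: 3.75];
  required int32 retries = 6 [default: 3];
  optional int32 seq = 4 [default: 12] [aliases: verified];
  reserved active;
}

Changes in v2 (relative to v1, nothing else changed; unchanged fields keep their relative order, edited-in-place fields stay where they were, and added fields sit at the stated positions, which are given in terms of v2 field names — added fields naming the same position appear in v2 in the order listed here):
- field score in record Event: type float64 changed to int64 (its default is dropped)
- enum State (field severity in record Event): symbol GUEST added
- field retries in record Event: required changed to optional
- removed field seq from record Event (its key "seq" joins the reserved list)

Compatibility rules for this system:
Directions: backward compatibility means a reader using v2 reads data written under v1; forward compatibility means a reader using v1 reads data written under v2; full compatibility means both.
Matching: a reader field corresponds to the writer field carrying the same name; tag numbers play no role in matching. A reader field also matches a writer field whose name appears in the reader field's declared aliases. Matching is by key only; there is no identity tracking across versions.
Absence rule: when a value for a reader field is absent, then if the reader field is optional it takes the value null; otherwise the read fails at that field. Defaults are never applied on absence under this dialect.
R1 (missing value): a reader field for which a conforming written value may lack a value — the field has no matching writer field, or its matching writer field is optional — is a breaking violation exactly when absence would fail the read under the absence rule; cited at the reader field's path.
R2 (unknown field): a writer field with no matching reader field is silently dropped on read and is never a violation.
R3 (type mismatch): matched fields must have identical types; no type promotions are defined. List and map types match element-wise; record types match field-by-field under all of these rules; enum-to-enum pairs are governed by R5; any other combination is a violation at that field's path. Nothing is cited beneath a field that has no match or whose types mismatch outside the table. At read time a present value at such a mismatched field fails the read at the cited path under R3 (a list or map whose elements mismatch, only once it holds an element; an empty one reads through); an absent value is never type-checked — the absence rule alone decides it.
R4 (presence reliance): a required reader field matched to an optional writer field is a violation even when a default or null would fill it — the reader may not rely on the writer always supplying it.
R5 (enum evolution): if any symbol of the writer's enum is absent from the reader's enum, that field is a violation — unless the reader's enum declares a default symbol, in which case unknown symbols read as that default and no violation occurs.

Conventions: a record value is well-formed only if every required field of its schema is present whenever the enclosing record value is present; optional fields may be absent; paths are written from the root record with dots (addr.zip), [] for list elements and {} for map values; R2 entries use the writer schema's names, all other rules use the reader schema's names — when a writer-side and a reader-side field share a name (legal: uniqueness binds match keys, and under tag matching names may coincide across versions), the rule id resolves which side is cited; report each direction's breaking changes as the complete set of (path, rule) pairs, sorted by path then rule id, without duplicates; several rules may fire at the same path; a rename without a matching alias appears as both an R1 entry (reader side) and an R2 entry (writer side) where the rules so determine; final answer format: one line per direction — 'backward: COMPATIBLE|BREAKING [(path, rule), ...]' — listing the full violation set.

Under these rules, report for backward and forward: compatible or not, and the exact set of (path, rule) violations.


the writer's type comes first in each Event pair
backward analysis of Event with v2 as reader and v1 as writer:
  writer required, State -> State: reader severity maps from writer severity
  writer required, float64 -> int64: reader score maps from writer score
  writer required, int32 -> int32: reader retries maps from writer retries
  leftover writer field: seq
  R3 fires at score
  backward on Event therefore BREAKING (1)
forward analysis of Event with v1 as reader and v2 as writer:
  writer required, State -> State: reader severity maps from writer severity
  writer required, int64 -> float64: reader score maps from writer score
  writer optional, int32 -> int32: reader retries maps from writer retries
  seq: no writer match
  R1 fires at retries
  R4 fires at retries
  R3 fires at score
  forward on Event therefore BREAKING (3)

backward: BREAKING [(score, R3)]; forward: BREAKING [(retries, R1), (retries, R4), (score, R3)]


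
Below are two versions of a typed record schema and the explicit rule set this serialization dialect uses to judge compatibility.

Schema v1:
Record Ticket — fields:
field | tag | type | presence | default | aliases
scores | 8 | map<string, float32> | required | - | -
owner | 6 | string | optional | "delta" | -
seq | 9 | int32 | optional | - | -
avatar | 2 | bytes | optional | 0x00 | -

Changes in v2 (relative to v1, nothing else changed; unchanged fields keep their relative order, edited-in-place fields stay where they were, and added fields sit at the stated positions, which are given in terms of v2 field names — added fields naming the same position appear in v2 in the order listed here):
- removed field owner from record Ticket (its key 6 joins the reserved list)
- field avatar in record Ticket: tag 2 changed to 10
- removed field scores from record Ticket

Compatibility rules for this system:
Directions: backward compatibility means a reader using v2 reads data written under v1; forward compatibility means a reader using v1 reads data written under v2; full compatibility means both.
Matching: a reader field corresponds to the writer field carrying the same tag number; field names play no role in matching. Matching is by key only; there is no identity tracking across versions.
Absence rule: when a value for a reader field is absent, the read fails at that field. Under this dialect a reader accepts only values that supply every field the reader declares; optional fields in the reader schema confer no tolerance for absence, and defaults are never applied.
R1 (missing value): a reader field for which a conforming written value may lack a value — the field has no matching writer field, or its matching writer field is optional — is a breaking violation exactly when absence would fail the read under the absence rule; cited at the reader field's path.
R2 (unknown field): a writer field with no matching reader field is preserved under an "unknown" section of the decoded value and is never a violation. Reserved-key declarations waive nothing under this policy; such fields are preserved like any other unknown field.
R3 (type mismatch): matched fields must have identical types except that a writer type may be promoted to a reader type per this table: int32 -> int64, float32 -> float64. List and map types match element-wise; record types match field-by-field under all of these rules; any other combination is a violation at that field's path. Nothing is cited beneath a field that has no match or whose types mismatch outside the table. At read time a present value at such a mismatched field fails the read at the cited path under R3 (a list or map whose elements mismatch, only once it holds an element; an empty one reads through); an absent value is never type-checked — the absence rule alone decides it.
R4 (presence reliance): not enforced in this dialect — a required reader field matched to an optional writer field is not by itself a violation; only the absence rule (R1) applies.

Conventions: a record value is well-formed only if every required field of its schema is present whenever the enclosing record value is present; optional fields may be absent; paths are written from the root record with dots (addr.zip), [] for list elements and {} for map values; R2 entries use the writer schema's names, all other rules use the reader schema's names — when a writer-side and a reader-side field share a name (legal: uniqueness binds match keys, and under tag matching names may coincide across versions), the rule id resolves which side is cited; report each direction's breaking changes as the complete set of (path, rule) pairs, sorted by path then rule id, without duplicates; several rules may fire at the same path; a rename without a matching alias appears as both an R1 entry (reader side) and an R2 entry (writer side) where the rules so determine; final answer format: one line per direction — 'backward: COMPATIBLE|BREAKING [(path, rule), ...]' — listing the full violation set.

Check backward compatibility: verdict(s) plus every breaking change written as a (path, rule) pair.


backward: BREAKING [(avatar, R1), (seq, R1)]

each type pair in Ticket: writer, then reader
backward pass over Ticket, reader schema v2, writer schema v1:
  seq <- seq (int32 -> int32, writer optional)
  avatar: no writer match
  scores (writer side), unknown to reader
  owner (writer side), unknown to reader
  avatar (writer side), unknown to reader
  breaking: (avatar, R1)
  breaking: (seq, R1)
  => 2 violation(s): backward is BREAKING for Ticket
ruling out the remaining Ticket differences:
  field avatar in record Ticket: tag 2 changed to 10 -> inert for the asked Ticket verdict: nothing fires
  removed field scores from record Ticket -> fires only in the forward direction of Ticket, which is not asked here
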